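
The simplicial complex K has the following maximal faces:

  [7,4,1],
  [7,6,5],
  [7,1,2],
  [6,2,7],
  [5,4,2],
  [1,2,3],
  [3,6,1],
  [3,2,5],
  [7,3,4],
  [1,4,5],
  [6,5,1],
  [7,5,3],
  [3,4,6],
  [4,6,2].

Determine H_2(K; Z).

Take the total order 1 < 2 < 3 < 4 < 5 < 6 < 7 on the vertex set. Then K (dimension 2) consists of the simplices:

  0-simplices (7): [1], [2], [3], [4], [5], [6], [7]
  1-simplices (21): [1,2], [1,3], [1,4], [1,5], [1,6], [1,7], [2,3], [2,4], [2,5], [2,6], [2,7], [3,4], [3,5], [3,6], [3,7], [4,5], [4,6], [4,7], [5,6], [5,7], [6,7]
  2-simplices (14): [1,2,3], [1,2,7], [1,3,6], [1,4,5], [1,4,7], [1,5,6], [2,3,5], [2,4,5], [2,4,6], [2,6,7], [3,4,6], [3,4,7], [3,5,7], [5,6,7]

giving chain groups C_0 ≅ Z^7, C_1 ≅ Z^21, C_2 ≅ Z^14.

Boundary ∂_1: C_1 → C_0 sends each edge [p,q] (with p < q) to q − p.
The 7×21 boundary matrix has rank 6 and Smith normal form diag(1,1,1,1,1,1).

∂_2: C_2 → C_1 sends each 2-simplex [p,q,r] to [q,r] − [p,r] + [p,q]. For instance
  ∂[2,4,6] = [4,6] − [2,6] + [2,4],
  ∂[1,4,7] = [4,7] − [1,7] + [1,4].
The resulting 21×14 matrix has rank 13, and its Smith normal form has invariant factors (1,1,1,1,1,1,1,1,1,1,1,1,1).

Reading off H_k = ker ∂_k / im ∂_{k+1}:

  H_2: rank ker ∂_2 − rank ∂_3 = (14 − 13) − 0 = 1, and there is no ∂_3, so H_2 = Z.

H_2 = Z.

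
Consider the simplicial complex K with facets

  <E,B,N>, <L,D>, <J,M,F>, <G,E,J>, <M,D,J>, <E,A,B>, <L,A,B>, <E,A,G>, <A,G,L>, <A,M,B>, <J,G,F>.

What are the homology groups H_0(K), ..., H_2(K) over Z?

H_0 = Z,  H_1 = Z^2,  H_2 = 0.

Take the total order A < B < D < E < F < G < J < L < M < N on the vertex set. Then K (dimension 2) consists of the simplices:

  0-simplices (10): A, B, D, E, F, G, J, L, M, N
  1-simplices (21): AB, AE, AG, AL, AM, BE, BL, BM, BN, DJ, DL, DM, EG, EJ, EN, FG, FJ, FM, GJ, GL, JM
  2-simplices (10): ABE, ABL, ABM, AEG, AGL, BEN, DJM, EGJ, FGJ, FJM

so the chain groups are C_0 ≅ Z^10, C_1 ≅ Z^21, C_2 ≅ Z^10.

∂_1: C_1 → C_0 maps an edge to its endpoints' difference, ∂[p,q] = q − p. For instance
  ∂BM = M − B.
The resulting 10×21 matrix has rank 9, and its Smith normal form has invariant factors (1,1,1,1,1,1,1,1,1).

Boundary ∂_2: C_2 → C_1 maps a triangle to the signed sum of its edges. For instance
  ∂AEG = EG − AG + AE,
  ∂EGJ = GJ − EJ + EG.
This gives a 21×10 integer matrix of rank 10; reducing to Smith normal form yields diagonal entries (1,1,1,1,1,1,1,1,1,1).

Computing H_k = (kernel of ∂_k) / (image of ∂_{k+1}):

  H_0: rank C_0 − rank ∂_1 = 10 − 9 = 1, and the invariant factors of ∂_1 are all 1, so H_0 = Z.
  H_1: rank ker ∂_1 − rank ∂_2 = (21 − 9) − 10 = 2, and the invariant factors of ∂_2 are all 1, so H_1 = Z^2.
  H_2: rank ker ∂_2 − rank ∂_3 = (10 − 10) − 0 = 0, and there is no ∂_3, so H_2 = 0.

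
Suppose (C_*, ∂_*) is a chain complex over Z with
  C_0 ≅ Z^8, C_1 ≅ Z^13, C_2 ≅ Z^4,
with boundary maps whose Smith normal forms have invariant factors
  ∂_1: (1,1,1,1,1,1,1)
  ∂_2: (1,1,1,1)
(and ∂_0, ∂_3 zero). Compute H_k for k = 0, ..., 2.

H_0: b_0 = 8 − 0 − 7 = 1; torsion from ∂_1 factors > 1: none. So H_0 ≅ Z.
H_1: b_1 = 13 − 7 − 4 = 2; torsion from ∂_2 factors > 1: none. So H_1 ≅ Z^2.
H_2: b_2 = 4 − 4 − 0 = 0; torsion from ∂_3 factors > 1: none. So H_2 ≅ 0.

H_0 ≅ Z,  H_1 ≅ Z^2,  H_2 = 0.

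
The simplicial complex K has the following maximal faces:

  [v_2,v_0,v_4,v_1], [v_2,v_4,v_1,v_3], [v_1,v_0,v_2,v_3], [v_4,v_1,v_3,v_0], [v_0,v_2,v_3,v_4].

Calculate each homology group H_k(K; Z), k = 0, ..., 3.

H_0 = Z,  H_1 = 0,  H_2 = 0,  H_3 = Z.

We work with the vertex ordering v_0 < v_1 < v_2 < v_3 < v_4. The simplices of K, each written with vertices in increasing order, are:

  0-simplices (5): [v_0], [v_1], [v_2], [v_3], [v_4]
  1-simplices (10): [v_0,v_1], [v_0,v_2], [v_0,v_3], [v_0,v_4], [v_1,v_2], [v_1,v_3], [v_1,v_4], [v_2,v_3], [v_2,v_4], [v_3,v_4]
  2-simplices (10): [v_0,v_1,v_2], [v_0,v_1,v_3], [v_0,v_1,v_4], [v_0,v_2,v_3], [v_0,v_2,v_4], [v_0,v_3,v_4], [v_1,v_2,v_3], [v_1,v_2,v_4], [v_1,v_3,v_4], [v_2,v_3,v_4]
  3-simplices (5): [v_0,v_1,v_2,v_3], [v_0,v_1,v_2,v_4], [v_0,v_1,v_3,v_4], [v_0,v_2,v_3,v_4], [v_1,v_2,v_3,v_4]

giving chain groups C_0 ≅ Z^5, C_1 ≅ Z^10, C_2 ≅ Z^10, C_3 ≅ Z^5.

Boundary ∂_1: C_1 → C_0 is given by ∂[p,q] = [q] − [p].
This gives a 5×10 integer matrix of rank 4; reducing to Smith normal form yields diagonal entries (1,1,1,1).

∂_2: C_2 → C_1 sends each 2-simplex [p,q,r] to [q,r] − [p,r] + [p,q]. For instance
  ∂[v_0,v_3,v_4] = [v_3,v_4] − [v_0,v_4] + [v_0,v_3],
  ∂[v_2,v_3,v_4] = [v_3,v_4] − [v_2,v_4] + [v_2,v_3].
The resulting 10×10 matrix has rank 6, and its Smith normal form has invariant factors (1,1,1,1,1,1).

∂_3: C_3 → C_2 sends each 3-simplex σ to the alternating sum Σ_i (−1)^i (σ with its i-th vertex removed). For instance
  ∂[v_0,v_1,v_2,v_4] = [v_1,v_2,v_4] − [v_0,v_2,v_4] + [v_0,v_1,v_4] − [v_0,v_1,v_2],
  ∂[v_1,v_2,v_3,v_4] = [v_2,v_3,v_4] − [v_1,v_3,v_4] + [v_1,v_2,v_4] − [v_1,v_2,v_3].
The 10×5 boundary matrix has rank 4 and Smith normal form diag(1,1,1,1).

From H_k ≅ ker(∂_k) / im(∂_{k+1}) we obtain:

  H_0: rank C_0 − rank ∂_1 = 5 − 4 = 1, and the invariant factors of ∂_1 are all 1, so H_0 ≅ Z.
  H_1: rank ker ∂_1 − rank ∂_2 = (10 − 4) − 6 = 0, and the invariant factors of ∂_2 are all 1, so H_1 ≅ 0.
  H_2: rank ker ∂_2 − rank ∂_3 = (10 − 6) − 4 = 0, and the invariant factors of ∂_3 are all 1, so H_2 ≅ 0.
  H_3: rank ker ∂_3 − rank ∂_4 = (5 − 4) − 0 = 1, and there is no ∂_4, so H_3 ≅ Z.

As a check, the Euler characteristic is 5 − 10 + 10 − 5 = 0, which agrees with 1 − 0 + 0 − 1 = 0.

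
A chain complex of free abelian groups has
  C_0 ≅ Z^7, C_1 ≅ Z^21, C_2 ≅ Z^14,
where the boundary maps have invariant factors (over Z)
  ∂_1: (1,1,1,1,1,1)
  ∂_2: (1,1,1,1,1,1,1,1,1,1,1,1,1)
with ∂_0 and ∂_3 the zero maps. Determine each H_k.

H_0: b_0 = 7 − 0 − 6 = 1; torsion from ∂_1 factors > 1: none. So H_0 ≅ Z.
H_1: b_1 = 21 − 6 − 13 = 2; torsion from ∂_2 factors > 1: none. So H_1 ≅ Z^2.
H_2: b_2 = 14 − 13 − 0 = 1; torsion from ∂_3 factors > 1: none. So H_2 ≅ Z.

H_0 ≅ Z,  H_1 ≅ Z^2,  H_2 ≅ Z.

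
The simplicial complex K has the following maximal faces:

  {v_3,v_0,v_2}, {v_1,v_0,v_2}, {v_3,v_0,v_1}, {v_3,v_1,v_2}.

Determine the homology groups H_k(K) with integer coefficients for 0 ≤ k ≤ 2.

H_0 ≅ Z,  H_1 = 0,  H_2 ≅ Z.

Take the total order v_0 < v_1 < v_2 < v_3 on the vertex set. Then K (dimension 2) consists of the simplices:

  0-simplices (4): [v_0], [v_1], [v_2], [v_3]
  1-simplices (6): [v_0,v_1], [v_0,v_2], [v_0,v_3], [v_1,v_2], [v_1,v_3], [v_2,v_3]
  2-simplices (4): [v_0,v_1,v_2], [v_0,v_1,v_3], [v_0,v_2,v_3], [v_1,v_2,v_3]

Hence C_0 ≅ Z^4, C_1 ≅ Z^6, C_2 ≅ Z^4.

Boundary ∂_1: C_1 → C_0 sends each edge [p,q] (with p < q) to q − p. For instance
  ∂[v_1,v_2] = [v_2] − [v_1].
The resulting 4×6 matrix has rank 3, and its Smith normal form has invariant factors (1,1,1).

The boundary map ∂_2: C_2 → C_1 acts by ∂[p,q,r] = [q,r] − [p,r] + [p,q]. For instance
  ∂[v_0,v_1,v_2] = [v_1,v_2] − [v_0,v_2] + [v_0,v_1],
  ∂[v_1,v_2,v_3] = [v_2,v_3] − [v_1,v_3] + [v_1,v_2].
The resulting 6×4 matrix has rank 3, and its Smith normal form has invariant factors (1,1,1).

From H_k ≅ ker(∂_k) / im(∂_{k+1}) we obtain:

  H_0: rank C_0 − rank ∂_1 = 4 − 3 = 1, and the invariant factors of ∂_1 are all 1, so H_0 = Z.
  H_1: rank ker ∂_1 − rank ∂_2 = (6 − 3) − 3 = 0, and the invariant factors of ∂_2 are all 1, so H_1 = 0.
  H_2: rank ker ∂_2 − rank ∂_3 = (4 − 3) − 0 = 1, and there is no ∂_3, so H_2 = Z.

As a check, the Euler characteristic is 4 − 6 + 4 = 2, which agrees with 1 − 0 + 1 = 2.
(K is a triangulation of the 2-sphere S^2.)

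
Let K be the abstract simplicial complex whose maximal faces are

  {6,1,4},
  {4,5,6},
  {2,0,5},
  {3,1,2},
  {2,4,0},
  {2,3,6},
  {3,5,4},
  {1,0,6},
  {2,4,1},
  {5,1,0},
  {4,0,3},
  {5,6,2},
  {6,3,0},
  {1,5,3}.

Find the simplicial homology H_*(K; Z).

K has 7 vertices, 21 edges, 14 triangles.
rank ∂_0 = 0, rank ∂_1 = 6 ⇒ b_0 = 7 − 0 − 6 = 1; all invariant factors of ∂_1 are 1 so no torsion. So H_0 = Z.
rank ∂_1 = 6, rank ∂_2 = 13 ⇒ b_1 = 21 − 6 − 13 = 2; all invariant factors of ∂_2 are 1 so no torsion. So H_1 = Z^2.
rank ∂_2 = 13, rank ∂_3 = 0 ⇒ b_2 = 14 − 13 − 0 = 1. So H_2 = Z.

H_0 = Z,  H_1 = Z^2,  H_2 = Z.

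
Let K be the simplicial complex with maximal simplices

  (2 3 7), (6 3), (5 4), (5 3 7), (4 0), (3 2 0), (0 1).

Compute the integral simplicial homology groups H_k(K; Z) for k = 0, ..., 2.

Order the vertices as 0 < 1 < 2 < 3 < 4 < 5 < 6 < 7. Listing each simplex with vertices in this order, K has dimension 2 with simplices:

  0-simplices (8): [0], [1], [2], [3], [4], [5], [6], [7]
  1-simplices (11): [0,1], [0,2], [0,3], [0,4], [2,3], [2,7], [3,5], [3,6], [3,7], [4,5], [5,7]
  2-simplices (3): [0,2,3], [2,3,7], [3,5,7]

so the chain groups are C_0 ≅ Z^8, C_1 ≅ Z^11, C_2 ≅ Z^3.

∂_1: C_1 → C_0 sends each edge [p,q] (with p < q) to q − p. For instance
  ∂[3,7] = [7] − [3].
The 8×11 boundary matrix has rank 7 and Smith normal form diag(1,1,1,1,1,1,1).

∂_2: C_2 → C_1 sends each 2-simplex [p,q,r] to [q,r] − [p,r] + [p,q]. For instance
  ∂[2,3,7] = [3,7] − [2,7] + [2,3],
  ∂[0,2,3] = [2,3] − [0,3] + [0,2].
The resulting 11×3 matrix has rank 3, and its Smith normal form has invariant factors (1,1,1).

From H_k ≅ ker(∂_k) / im(∂_{k+1}) we obtain:

  H_0: rank C_0 − rank ∂_1 = 8 − 7 = 1, and the invariant factors of ∂_1 are all 1, so H_0 ≅ Z.
  H_1: rank ker ∂_1 − rank ∂_2 = (11 − 7) − 3 = 1, and the invariant factors of ∂_2 are all 1, so H_1 ≅ Z.
  H_2: rank ker ∂_2 − rank ∂_3 = (3 − 3) − 0 = 0, and there is no ∂_3, so H_2 ≅ 0.

As a check, the Euler characteristic is 8 − 11 + 3 = 0, which agrees with 1 − 1 + 0 = 0.

H_0 = Z,  H_1 = Z,  H_2 = 0.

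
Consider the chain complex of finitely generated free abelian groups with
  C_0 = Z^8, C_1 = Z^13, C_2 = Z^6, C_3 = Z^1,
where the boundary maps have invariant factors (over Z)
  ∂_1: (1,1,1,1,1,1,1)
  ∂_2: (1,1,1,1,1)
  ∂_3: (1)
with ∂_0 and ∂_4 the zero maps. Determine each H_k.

H_0: b_0 = 8 − 0 − 7 = 1; torsion from ∂_1 factors > 1: none. So H_0 ≅ Z.
H_1: b_1 = 13 − 7 − 5 = 1; torsion from ∂_2 factors > 1: none. So H_1 ≅ Z.
H_2: b_2 = 6 − 5 − 1 = 0; torsion from ∂_3 factors > 1: none. So H_2 ≅ 0.
H_3: b_3 = 1 − 1 − 0 = 0; torsion from ∂_4 factors > 1: none. So H_3 ≅ 0.

H_0 ≅ Z,  H_1 ≅ Z,  H_2 = 0,  H_3 = 0.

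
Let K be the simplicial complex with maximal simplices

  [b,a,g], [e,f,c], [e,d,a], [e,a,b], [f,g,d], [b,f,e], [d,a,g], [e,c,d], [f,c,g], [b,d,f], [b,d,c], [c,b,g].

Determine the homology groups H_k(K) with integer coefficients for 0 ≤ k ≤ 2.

K has 7 vertices, 18 edges, 12 triangles.
rank ∂_0 = 0, rank ∂_1 = 6 ⇒ b_0 = 7 − 0 − 6 = 1; all invariant factors of ∂_1 are 1 so no torsion. So H_0 ≅ Z.
rank ∂_1 = 6, rank ∂_2 = 12 ⇒ b_1 = 18 − 6 − 12 = 0; ∂_2 has invariant factor(s) [2] giving torsion. So H_1 ≅ Z/2.
rank ∂_2 = 12, rank ∂_3 = 0 ⇒ b_2 = 12 − 12 − 0 = 0. So H_2 ≅ 0.

H_0 = Z,  H_1 = Z/2,  H_2 = 0.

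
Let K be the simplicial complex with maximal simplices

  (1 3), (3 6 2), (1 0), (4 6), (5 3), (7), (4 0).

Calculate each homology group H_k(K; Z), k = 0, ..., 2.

H_0 = Z^2,  H_1 = Z,  H_2 = 0.

Order the vertices as 0 < 1 < 2 < 3 < 4 < 5 < 6 < 7. Listing each simplex with vertices in this order, K has dimension 2 with simplices:

  0-simplices (8): [0], [1], [2], [3], [4], [5], [6], [7]
  1-simplices (8): [0,1], [0,4], [1,3], [2,3], [2,6], [3,5], [3,6], [4,6]
  2-simplices (1): [2,3,6]

so the chain groups are C_0 ≅ Z^8, C_1 ≅ Z^8, C_2 ≅ Z^1.

Boundary ∂_1: C_1 → C_0 maps an edge to its endpoints' difference, ∂[p,q] = q − p. For instance
  ∂[0,1] = [1] − [0].
This gives a 8×8 integer matrix of rank 6; reducing to Smith normal form yields diagonal entries (1,1,1,1,1,1).

The boundary map ∂_2: C_2 → C_1 sends each 2-simplex [p,q,r] to [q,r] − [p,r] + [p,q]. For instance
  ∂[2,3,6] = [3,6] − [2,6] + [2,3].
The resulting 8×1 matrix has rank 1, and its Smith normal form has invariant factors (1).

Reading off H_k = ker ∂_k / im ∂_{k+1}:

  H_0: rank C_0 − rank ∂_1 = 8 − 6 = 2, and the invariant factors of ∂_1 are all 1, so H_0 = Z^2.
  H_1: rank ker ∂_1 − rank ∂_2 = (8 − 6) − 1 = 1, and the invariant factors of ∂_2 are all 1, so H_1 = Z.
  H_2: rank ker ∂_2 − rank ∂_3 = (1 − 1) − 0 = 0, and there is no ∂_3, so H_2 = 0.

As a check, the Euler characteristic is 8 − 8 + 1 = 1, which agrees with 2 − 1 + 0 = 1.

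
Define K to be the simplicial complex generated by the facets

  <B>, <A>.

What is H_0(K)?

Take the total order A < B on the vertex set. Then K (dimension 0) consists of the simplices:

  0-simplices (2): A, B

giving chain groups C_0 ≅ Z^2.

Reading off H_k = ker ∂_k / im ∂_{k+1}:

  H_0: rank C_0 − rank ∂_1 = 2 − 0 = 2, and there is no ∂_1, so H_0 ≅ Z^2.

(K is a triangulation of a set of 2 points.)

H_0 = Z^2.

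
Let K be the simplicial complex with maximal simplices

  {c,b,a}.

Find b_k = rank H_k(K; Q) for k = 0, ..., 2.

K has 3 vertices, 3 edges, 1 triangle.
rank ∂_0 = 0, rank ∂_1 = 2 ⇒ b_0 = 3 − 0 − 2 = 1; all invariant factors of ∂_1 are 1 so no torsion. So H_0 ≅ Z.
rank ∂_1 = 2, rank ∂_2 = 1 ⇒ b_1 = 3 − 2 − 1 = 0; all invariant factors of ∂_2 are 1 so no torsion. So H_1 ≅ 0.
rank ∂_2 = 1, rank ∂_3 = 0 ⇒ b_2 = 1 − 1 − 0 = 0. So H_2 ≅ 0.

b_0 = 1, b_1 = 0, b_2 = 0.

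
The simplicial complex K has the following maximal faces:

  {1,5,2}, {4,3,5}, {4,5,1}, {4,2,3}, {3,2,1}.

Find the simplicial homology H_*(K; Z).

Fix the vertex order 1 < 2 < 3 < 4 < 5 and write every simplex with vertices in increasing order. Then dim K = 2 and the simplices of K are:

  0-simplices (5): [1], [2], [3], [4], [5]
  1-simplices (10): [1,2], [1,3], [1,4], [1,5], [2,3], [2,4], [2,5], [3,4], [3,5], [4,5]
  2-simplices (5): [1,2,3], [1,2,5], [1,4,5], [2,3,4], [3,4,5]

so the chain groups are C_0 ≅ Z^5, C_1 ≅ Z^10, C_2 ≅ Z^5.

Boundary ∂_1: C_1 → C_0 maps an edge to its endpoints' difference, ∂[p,q] = q − p. For instance
  ∂[3,4] = [4] − [3].
The 5×10 boundary matrix has rank 4 and Smith normal form diag(1,1,1,1).

∂_2: C_2 → C_1 sends each 2-simplex [p,q,r] to [q,r] − [p,r] + [p,q]. For instance
  ∂[1,2,3] = [2,3] − [1,3] + [1,2],
  ∂[1,2,5] = [2,5] − [1,5] + [1,2].
The resulting 10×5 matrix has rank 5, and its Smith normal form has invariant factors (1,1,1,1,1).

Reading off H_k = ker ∂_k / im ∂_{k+1}:

  H_0: rank C_0 − rank ∂_1 = 5 − 4 = 1, and the invariant factors of ∂_1 are all 1, so H_0 = Z.
  H_1: rank ker ∂_1 − rank ∂_2 = (10 − 4) − 5 = 1, and the invariant factors of ∂_2 are all 1, so H_1 = Z.
  H_2: rank ker ∂_2 − rank ∂_3 = (5 − 5) − 0 = 0, and there is no ∂_3, so H_2 = 0.

H_0 ≅ Z,  H_1 ≅ Z,  H_2 = 0.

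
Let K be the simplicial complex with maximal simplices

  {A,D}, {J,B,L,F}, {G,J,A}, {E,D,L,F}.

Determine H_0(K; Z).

H_0 = Z.

Take the total order A < B < D < E < F < G < J < L on the vertex set. Then K (dimension 3) consists of the simplices:

  0-simplices (8): A, B, D, E, F, G, J, L
  1-simplices (15): AD, AG, AJ, BF, BJ, BL, DE, DF, DL, EF, EL, FJ, FL, GJ, JL
  2-simplices (9): AGJ, BFJ, BFL, BJL, DEF, DEL, DFL, EFL, FJL
  3-simplices (2): BFJL, DEFL

giving chain groups C_0 ≅ Z^8, C_1 ≅ Z^15, C_2 ≅ Z^9, C_3 ≅ Z^2.

∂_1: C_1 → C_0 maps an edge to its endpoints' difference, ∂[p,q] = q − p. For instance
  ∂JL = L − J.
As a 8×15 matrix over Z this has rank 7, with invariant factors (1,1,1,1,1,1,1).

The boundary map ∂_2: C_2 → C_1 acts by ∂[p,q,r] = [q,r] − [p,r] + [p,q]. For instance
  ∂BJL = JL − BL + BJ,
  ∂DEL = EL − DL + DE.
The 15×9 boundary matrix has rank 7 and Smith normal form diag(1,1,1,1,1,1,1).

The boundary map ∂_3: C_3 → C_2 sends each 3-simplex σ to the alternating sum Σ_i (−1)^i (σ with its i-th vertex removed). For instance
  ∂BFJL = FJL − BJL + BFL − BFJ,
  ∂DEFL = EFL − DFL + DEL − DEF.
As a 9×2 matrix over Z this has rank 2, with invariant factors (1,1).

Computing H_k = (kernel of ∂_k) / (image of ∂_{k+1}):

  H_0: rank C_0 − rank ∂_1 = 8 − 7 = 1, and the invariant factors of ∂_1 are all 1, so H_0 = Z.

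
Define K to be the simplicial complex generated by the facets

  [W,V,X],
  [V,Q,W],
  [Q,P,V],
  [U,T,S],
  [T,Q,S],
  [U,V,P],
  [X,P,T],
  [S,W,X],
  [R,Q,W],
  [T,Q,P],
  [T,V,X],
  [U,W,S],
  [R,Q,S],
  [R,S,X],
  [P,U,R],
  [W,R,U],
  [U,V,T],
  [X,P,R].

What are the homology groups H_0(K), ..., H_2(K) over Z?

H_0 = Z,  H_1 = Z ⊕ Z/2Z,  H_2 = 0.

Order the vertices as P < Q < R < S < T < U < V < W < X. Listing each simplex with vertices in this order, K has dimension 2 with simplices:

  0-simplices (9): P, Q, R, S, T, U, V, W, X
  1-simplices (27): PQ, PR, PT, PU, PV, PX, QR, QS, QT, QV, QW, RS, RU, RW, RX, ST, SU, SW, SX, TU, TV, TX, UV, UW, VW, VX, WX
  2-simplices (18): PQT, PQV, PRU, PRX, PTX, PUV, QRS, QRW, QST, QVW, RSX, RUW, STU, SUW, SWX, TUV, TVX, VWX

Hence C_0 ≅ Z^9, C_1 ≅ Z^27, C_2 ≅ Z^18.

The boundary map ∂_1: C_1 → C_0 sends each edge [p,q] (with p < q) to q − p. For instance
  ∂QW = W − Q.
As a 9×27 matrix over Z this has rank 8, with invariant factors (1,1,1,1,1,1,1,1).

The boundary map ∂_2: C_2 → C_1 acts by ∂[p,q,r] = [q,r] − [p,r] + [p,q]. For instance
  ∂VWX = WX − VX + VW,
  ∂PQT = QT − PT + PQ.
The resulting 27×18 matrix has rank 18, and its Smith normal form has invariant factors (1,1,1,1,1,1,1,1,1,1,1,1,1,1,1,1,1,2).

Computing H_k = (kernel of ∂_k) / (image of ∂_{k+1}):

  H_0: rank C_0 − rank ∂_1 = 9 − 8 = 1, and the invariant factors of ∂_1 are all 1, so H_0 = Z.
  H_1: rank ker ∂_1 − rank ∂_2 = (27 − 8) − 18 = 1, and ∂_2 has invariant factor 2 > 1, so H_1 = Z ⊕ Z/2Z.
  H_2: rank ker ∂_2 − rank ∂_3 = (18 − 18) − 0 = 0, and there is no ∂_3, so H_2 = 0.

As a check, the Euler characteristic is 9 − 27 + 18 = 0, which agrees with 1 − 1 + 0 = 0.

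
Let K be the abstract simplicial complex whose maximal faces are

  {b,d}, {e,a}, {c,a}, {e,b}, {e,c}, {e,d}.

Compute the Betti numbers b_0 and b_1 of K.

We work with the vertex ordering a < b < c < d < e. The simplices of K, each written with vertices in increasing order, are:

  0-simplices (5): a, b, c, d, e
  1-simplices (6): ac, ae, bd, be, ce, de

so the chain groups are C_0 ≅ Z^5, C_1 ≅ Z^6.

Boundary ∂_1: C_1 → C_0 is given by ∂[p,q] = [q] − [p].
The resulting 5×6 matrix has rank 4, and its Smith normal form has invariant factors (1,1,1,1).

Now H_k = ker ∂_k / im ∂_{k+1}, so:

  H_0: rank C_0 − rank ∂_1 = 5 − 4 = 1, and the invariant factors of ∂_1 are all 1, so H_0 ≅ Z.
  H_1: rank ker ∂_1 − rank ∂_2 = (6 − 4) − 0 = 2, and there is no ∂_2, so H_1 ≅ Z^2.

As a check, the Euler characteristic is 5 − 6 = -1, which agrees with 1 − 2 = -1.
(K is a triangulation of a wedge of 2 circles.)

Hence the Betti numbers are b_0 = 1, b_1 = 2.

b_0 = 1, b_1 = 2.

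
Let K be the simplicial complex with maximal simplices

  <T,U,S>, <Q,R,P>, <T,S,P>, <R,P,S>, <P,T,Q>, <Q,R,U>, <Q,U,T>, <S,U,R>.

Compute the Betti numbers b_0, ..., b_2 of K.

Fix the vertex order P < Q < R < S < T < U and write every simplex with vertices in increasing order. Then dim K = 2 and the simplices of K are:

  0-simplices (6): P, Q, R, S, T, U
  1-simplices (12): PQ, PR, PS, PT, QR, QT, QU, RS, RU, ST, SU, TU
  2-simplices (8): PQR, PQT, PRS, PST, QRU, QTU, RSU, STU

giving chain groups C_0 ≅ Z^6, C_1 ≅ Z^12, C_2 ≅ Z^8.

∂_1: C_1 → C_0 maps an edge to its endpoints' difference, ∂[p,q] = q − p.
As a 6×12 matrix over Z this has rank 5, with invariant factors (1,1,1,1,1).

The boundary map ∂_2: C_2 → C_1 sends each 2-simplex [p,q,r] to [q,r] − [p,r] + [p,q]. For instance
  ∂RSU = SU − RU + RS,
  ∂PRS = RS − PS + PR.
The resulting 12×8 matrix has rank 7, and its Smith normal form has invariant factors (1,1,1,1,1,1,1).

From H_k ≅ ker(∂_k) / im(∂_{k+1}) we obtain:

  H_0: rank C_0 − rank ∂_1 = 6 − 5 = 1, and the invariant factors of ∂_1 are all 1, so H_0 ≅ Z.
  H_1: rank ker ∂_1 − rank ∂_2 = (12 − 5) − 7 = 0, and the invariant factors of ∂_2 are all 1, so H_1 ≅ 0.
  H_2: rank ker ∂_2 − rank ∂_3 = (8 − 7) − 0 = 1, and there is no ∂_3, so H_2 ≅ Z.

Hence the Betti numbers are b_0 = 1, b_1 = 0, b_2 = 1.

b_0 = 1, b_1 = 0, b_2 = 1.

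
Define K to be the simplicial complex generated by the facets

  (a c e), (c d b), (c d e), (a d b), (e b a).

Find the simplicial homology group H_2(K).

We work with the vertex ordering a < b < c < d < e. The simplices of K, each written with vertices in increasing order, are:

  0-simplices (5): a, b, c, d, e
  1-simplices (10): ab, ac, ad, ae, bc, bd, be, cd, ce, de
  2-simplices (5): abd, abe, ace, bcd, cde

so the chain groups are C_0 ≅ Z^5, C_1 ≅ Z^10, C_2 ≅ Z^5.

Boundary ∂_1: C_1 → C_0 sends each edge [p,q] (with p < q) to q − p. For instance
  ∂ac = c − a.
As a 5×10 matrix over Z this has rank 4, with invariant factors (1,1,1,1).

The boundary map ∂_2: C_2 → C_1 maps a triangle to the signed sum of its edges. For instance
  ∂bcd = cd − bd + bc,
  ∂ace = ce − ae + ac.
As a 10×5 matrix over Z this has rank 5, with invariant factors (1,1,1,1,1).

Computing H_k = (kernel of ∂_k) / (image of ∂_{k+1}):

  H_2: rank ker ∂_2 − rank ∂_3 = (5 − 5) − 0 = 0, and there is no ∂_3, so H_2 ≅ 0.

(K is a triangulation of the Möbius band.)

H_2 ≅ 0.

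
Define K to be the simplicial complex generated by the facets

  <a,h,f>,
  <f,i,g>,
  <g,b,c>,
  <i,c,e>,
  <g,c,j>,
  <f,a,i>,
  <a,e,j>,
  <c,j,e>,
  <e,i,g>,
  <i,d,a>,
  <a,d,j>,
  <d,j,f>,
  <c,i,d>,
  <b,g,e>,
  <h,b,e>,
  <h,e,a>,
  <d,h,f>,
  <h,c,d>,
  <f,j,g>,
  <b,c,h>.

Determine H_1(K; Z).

H_1 = Z ⊕ Z/2.

K has 10 vertices, 30 edges, 20 triangles.
rank ∂_1 = 9, rank ∂_2 = 20 ⇒ b_1 = 30 − 9 − 20 = 1; ∂_2 has invariant factor(s) [2] giving torsion. So H_1 ≅ Z ⊕ Z/2.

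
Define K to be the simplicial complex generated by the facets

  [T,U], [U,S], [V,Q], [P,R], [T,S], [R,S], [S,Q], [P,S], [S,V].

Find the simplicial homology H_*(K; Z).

Fix the vertex order P < Q < R < S < T < U < V and write every simplex with vertices in increasing order. Then dim K = 1 and the simplices of K are:

  0-simplices (7): P, Q, R, S, T, U, V
  1-simplices (9): PR, PS, QS, QV, RS, ST, SU, SV, TU

so the chain groups are C_0 ≅ Z^7, C_1 ≅ Z^9.

Boundary ∂_1: C_1 → C_0 is given by ∂[p,q] = [q] − [p].
This gives a 7×9 integer matrix of rank 6; reducing to Smith normal form yields diagonal entries (1,1,1,1,1,1).

Reading off H_k = ker ∂_k / im ∂_{k+1}:

  H_0: rank C_0 − rank ∂_1 = 7 − 6 = 1, and the invariant factors of ∂_1 are all 1, so H_0 ≅ Z.
  H_1: rank ker ∂_1 − rank ∂_2 = (9 − 6) − 0 = 3, and there is no ∂_2, so H_1 ≅ Z^3.

H_0 ≅ Z,  H_1 ≅ Z^3.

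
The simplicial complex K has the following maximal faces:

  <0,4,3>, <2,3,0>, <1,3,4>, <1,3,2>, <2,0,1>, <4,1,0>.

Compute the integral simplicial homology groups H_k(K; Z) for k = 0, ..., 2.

H_0 = Z,  H_1 = 0,  H_2 = Z.

Fix the vertex order 0 < 1 < 2 < 3 < 4 and write every simplex with vertices in increasing order. Then dim K = 2 and the simplices of K are:

  0-simplices (5): [0], [1], [2], [3], [4]
  1-simplices (9): [0,1], [0,2], [0,3], [0,4], [1,2], [1,3], [1,4], [2,3], [3,4]
  2-simplices (6): [0,1,2], [0,1,4], [0,2,3], [0,3,4], [1,2,3], [1,3,4]

giving chain groups C_0 ≅ Z^5, C_1 ≅ Z^9, C_2 ≅ Z^6.

∂_1: C_1 → C_0 maps an edge to its endpoints' difference, ∂[p,q] = q − p.
The resulting 5×9 matrix has rank 4, and its Smith normal form has invariant factors (1,1,1,1).

The boundary map ∂_2: C_2 → C_1 maps a triangle to the signed sum of its edges. For instance
  ∂[0,1,4] = [1,4] − [0,4] + [0,1],
  ∂[1,3,4] = [3,4] − [1,4] + [1,3].
As a 9×6 matrix over Z this has rank 5, with invariant factors (1,1,1,1,1).

From H_k ≅ ker(∂_k) / im(∂_{k+1}) we obtain:

  H_0: rank C_0 − rank ∂_1 = 5 − 4 = 1, and the invariant factors of ∂_1 are all 1, so H_0 = Z.
  H_1: rank ker ∂_1 − rank ∂_2 = (9 − 4) − 5 = 0, and the invariant factors of ∂_2 are all 1, so H_1 = 0.
  H_2: rank ker ∂_2 − rank ∂_3 = (6 − 5) − 0 = 1, and there is no ∂_3, so H_2 = Z.

As a check, the Euler characteristic is 5 − 9 + 6 = 2, which agrees with 1 − 0 + 1 = 2.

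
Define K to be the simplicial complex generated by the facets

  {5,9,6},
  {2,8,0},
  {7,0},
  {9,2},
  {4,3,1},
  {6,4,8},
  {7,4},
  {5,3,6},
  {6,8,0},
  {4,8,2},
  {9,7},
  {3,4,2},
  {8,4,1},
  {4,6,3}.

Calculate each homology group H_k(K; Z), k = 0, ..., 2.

H_0 ≅ Z,  H_1 ≅ Z^3,  H_2 = 0.

Fix the vertex order 0 < 1 < 2 < 3 < 4 < 5 < 6 < 7 < 8 < 9 and write every simplex with vertices in increasing order. Then dim K = 2 and the simplices of K are:

  0-simplices (10): [0], [1], [2], [3], [4], [5], [6], [7], [8], [9]
  1-simplices (22): [0,2], [0,6], [0,7], [0,8], [1,3], [1,4], [1,8], [2,3], [2,4], [2,8], [2,9], [3,4], [3,5], [3,6], [4,6], [4,7], [4,8], [5,6], [5,9], [6,8], [6,9], [7,9]
  2-simplices (10): [0,2,8], [0,6,8], [1,3,4], [1,4,8], [2,3,4], [2,4,8], [3,4,6], [3,5,6], [4,6,8], [5,6,9]

Hence C_0 ≅ Z^10, C_1 ≅ Z^22, C_2 ≅ Z^10.

Boundary ∂_1: C_1 → C_0 sends each edge [p,q] (with p < q) to q − p.
The 10×22 boundary matrix has rank 9 and Smith normal form diag(1,1,1,1,1,1,1,1,1).

∂_2: C_2 → C_1 sends each 2-simplex [p,q,r] to [q,r] − [p,r] + [p,q]. For instance
  ∂[2,4,8] = [4,8] − [2,8] + [2,4],
  ∂[3,4,6] = [4,6] − [3,6] + [3,4].
This gives a 22×10 integer matrix of rank 10; reducing to Smith normal form yields diagonal entries (1,1,1,1,1,1,1,1,1,1).

Reading off H_k = ker ∂_k / im ∂_{k+1}:

  H_0: rank C_0 − rank ∂_1 = 10 − 9 = 1, and the invariant factors of ∂_1 are all 1, so H_0 ≅ Z.
  H_1: rank ker ∂_1 − rank ∂_2 = (22 − 9) − 10 = 3, and the invariant factors of ∂_2 are all 1, so H_1 ≅ Z^3.
  H_2: rank ker ∂_2 − rank ∂_3 = (10 − 10) − 0 = 0, and there is no ∂_3, so H_2 ≅ 0.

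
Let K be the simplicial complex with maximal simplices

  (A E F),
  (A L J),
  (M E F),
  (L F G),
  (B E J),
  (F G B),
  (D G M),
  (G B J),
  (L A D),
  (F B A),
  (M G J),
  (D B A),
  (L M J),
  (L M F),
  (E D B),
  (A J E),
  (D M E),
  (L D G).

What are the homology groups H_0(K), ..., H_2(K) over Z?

Take the total order A < B < D < E < F < G < J < L < M on the vertex set. Then K (dimension 2) consists of the simplices:

  0-simplices (9): A, B, D, E, F, G, J, L, M
  1-simplices (27): AB, AD, AE, AF, AJ, AL, BD, BE, BF, BG, BJ, DE, DG, DL, DM, EF, EJ, EM, FG, FL, FM, GJ, GL, GM, JL, JM, LM
  2-simplices (18): ABD, ABF, ADL, AEF, AEJ, AJL, BDE, BEJ, BFG, BGJ, DEM, DGL, DGM, EFM, FGL, FLM, GJM, JLM

Hence C_0 ≅ Z^9, C_1 ≅ Z^27, C_2 ≅ Z^18.

The boundary map ∂_1: C_1 → C_0 sends each edge [p,q] (with p < q) to q − p.
The resulting 9×27 matrix has rank 8, and its Smith normal form has invariant factors (1,1,1,1,1,1,1,1).

∂_2: C_2 → C_1 acts by ∂[p,q,r] = [q,r] − [p,r] + [p,q]. For instance
  ∂JLM = LM − JM + JL,
  ∂DEM = EM − DM + DE.
The resulting 27×18 matrix has rank 18, and its Smith normal form has invariant factors (1,1,1,1,1,1,1,1,1,1,1,1,1,1,1,1,1,2).

Now H_k = ker ∂_k / im ∂_{k+1}, so:

  H_0: rank C_0 − rank ∂_1 = 9 − 8 = 1, and the invariant factors of ∂_1 are all 1, so H_0 ≅ Z.
  H_1: rank ker ∂_1 − rank ∂_2 = (27 − 8) − 18 = 1, and ∂_2 has invariant factor 2 > 1, so H_1 ≅ Z ⊕ Z/2.
  H_2: rank ker ∂_2 − rank ∂_3 = (18 − 18) − 0 = 0, and there is no ∂_3, so H_2 ≅ 0.

As a check, the Euler characteristic is 9 − 27 + 18 = 0, which agrees with 1 − 1 + 0 = 0.
(K is a triangulation of the Klein bottle.)

H_0 ≅ Z,  H_1 ≅ Z ⊕ Z/2,  H_2 = 0.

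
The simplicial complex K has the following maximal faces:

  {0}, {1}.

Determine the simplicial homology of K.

H_0 ≅ Z^2.

K has 2 vertices.
rank ∂_0 = 0, rank ∂_1 = 0 ⇒ b_0 = 2 − 0 − 0 = 2. So H_0 = Z^2.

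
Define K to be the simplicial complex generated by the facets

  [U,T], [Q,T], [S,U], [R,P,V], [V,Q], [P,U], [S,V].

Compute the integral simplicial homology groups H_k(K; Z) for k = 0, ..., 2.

H_0 = Z,  H_1 = Z^2,  H_2 = 0.

Fix the vertex order P < Q < R < S < T < U < V and write every simplex with vertices in increasing order. Then dim K = 2 and the simplices of K are:

  0-simplices (7): P, Q, R, S, T, U, V
  1-simplices (9): PR, PU, PV, QT, QV, RV, SU, SV, TU
  2-simplices (1): PRV

giving chain groups C_0 ≅ Z^7, C_1 ≅ Z^9, C_2 ≅ Z^1.

The boundary map ∂_1: C_1 → C_0 is given by ∂[p,q] = [q] − [p].
This gives a 7×9 integer matrix of rank 6; reducing to Smith normal form yields diagonal entries (1,1,1,1,1,1).

∂_2: C_2 → C_1 acts by ∂[p,q,r] = [q,r] − [p,r] + [p,q]. For instance
  ∂PRV = RV − PV + PR.
This gives a 9×1 integer matrix of rank 1; reducing to Smith normal form yields diagonal entries (1).

From H_k ≅ ker(∂_k) / im(∂_{k+1}) we obtain:

  H_0: rank C_0 − rank ∂_1 = 7 − 6 = 1, and the invariant factors of ∂_1 are all 1, so H_0 ≅ Z.
  H_1: rank ker ∂_1 − rank ∂_2 = (9 − 6) − 1 = 2, and the invariant factors of ∂_2 are all 1, so H_1 ≅ Z^2.
  H_2: rank ker ∂_2 − rank ∂_3 = (1 − 1) − 0 = 0, and there is no ∂_3, so H_2 ≅ 0.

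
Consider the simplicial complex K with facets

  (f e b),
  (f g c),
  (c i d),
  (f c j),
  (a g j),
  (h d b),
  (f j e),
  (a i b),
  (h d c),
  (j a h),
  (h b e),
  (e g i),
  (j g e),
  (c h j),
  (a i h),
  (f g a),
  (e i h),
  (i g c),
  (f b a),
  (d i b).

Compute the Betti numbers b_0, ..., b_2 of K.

K has 10 vertices, 30 edges, 20 triangles.
rank ∂_0 = 0, rank ∂_1 = 9 ⇒ b_0 = 10 − 0 − 9 = 1; all invariant factors of ∂_1 are 1 so no torsion. So H_0 ≅ Z.
rank ∂_1 = 9, rank ∂_2 = 20 ⇒ b_1 = 30 − 9 − 20 = 1; ∂_2 has invariant factor(s) [2] giving torsion. So H_1 ≅ Z ⊕ Z/2Z.
rank ∂_2 = 20, rank ∂_3 = 0 ⇒ b_2 = 20 − 20 − 0 = 0. So H_2 ≅ 0.

b_0 = 1, b_1 = 1, b_2 = 0.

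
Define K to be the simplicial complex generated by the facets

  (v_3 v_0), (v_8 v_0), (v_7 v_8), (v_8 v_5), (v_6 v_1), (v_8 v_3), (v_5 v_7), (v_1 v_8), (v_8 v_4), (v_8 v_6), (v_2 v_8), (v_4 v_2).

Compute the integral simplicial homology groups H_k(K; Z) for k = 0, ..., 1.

We work with the vertex ordering v_0 < v_1 < v_2 < v_3 < v_4 < v_5 < v_6 < v_7 < v_8. The simplices of K, each written with vertices in increasing order, are:

  0-simplices (9): [v_0], [v_1], [v_2], [v_3], [v_4], [v_5], [v_6], [v_7], [v_8]
  1-simplices (12): [v_0,v_3], [v_0,v_8], [v_1,v_6], [v_1,v_8], [v_2,v_4], [v_2,v_8], [v_3,v_8], [v_4,v_8], [v_5,v_7], [v_5,v_8], [v_6,v_8], [v_7,v_8]

so the chain groups are C_0 ≅ Z^9, C_1 ≅ Z^12.

Boundary ∂_1: C_1 → C_0 maps an edge to its endpoints' difference, ∂[p,q] = q − p. For instance
  ∂[v_1,v_6] = [v_6] − [v_1].
This gives a 9×12 integer matrix of rank 8; reducing to Smith normal form yields diagonal entries (1,1,1,1,1,1,1,1).

Reading off H_k = ker ∂_k / im ∂_{k+1}:

  H_0: rank C_0 − rank ∂_1 = 9 − 8 = 1, and the invariant factors of ∂_1 are all 1, so H_0 ≅ Z.
  H_1: rank ker ∂_1 − rank ∂_2 = (12 − 8) − 0 = 4, and there is no ∂_2, so H_1 ≅ Z^4.

As a check, the Euler characteristic is 9 − 12 = -3, which agrees with 1 − 4 = -3.
(K is a triangulation of a wedge of 4 circles.)

H_0 ≅ Z,  H_1 ≅ Z^4.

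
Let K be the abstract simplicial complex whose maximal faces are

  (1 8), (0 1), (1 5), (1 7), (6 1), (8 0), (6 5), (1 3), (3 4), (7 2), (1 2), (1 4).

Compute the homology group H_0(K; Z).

H_0 ≅ Z.

Take the total order 0 < 1 < 2 < 3 < 4 < 5 < 6 < 7 < 8 on the vertex set. Then K (dimension 1) consists of the simplices:

  0-simplices (9): [0], [1], [2], [3], [4], [5], [6], [7], [8]
  1-simplices (12): [0,1], [0,8], [1,2], [1,3], [1,4], [1,5], [1,6], [1,7], [1,8], [2,7], [3,4], [5,6]

Hence C_0 ≅ Z^9, C_1 ≅ Z^12.

The boundary map ∂_1: C_1 → C_0 is given by ∂[p,q] = [q] − [p]. For instance
  ∂[1,7] = [7] − [1].
The resulting 9×12 matrix has rank 8, and its Smith normal form has invariant factors (1,1,1,1,1,1,1,1).

Now H_k = ker ∂_k / im ∂_{k+1}, so:

  H_0: rank C_0 − rank ∂_1 = 9 − 8 = 1, and the invariant factors of ∂_1 are all 1, so H_0 = Z.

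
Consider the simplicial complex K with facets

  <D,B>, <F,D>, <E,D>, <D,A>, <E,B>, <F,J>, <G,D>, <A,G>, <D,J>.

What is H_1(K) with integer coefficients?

H_1 ≅ Z^3.

Take the total order A < B < D < E < F < G < J on the vertex set. Then K (dimension 1) consists of the simplices:

  0-simplices (7): A, B, D, E, F, G, J
  1-simplices (9): AD, AG, BD, BE, DE, DF, DG, DJ, FJ

giving chain groups C_0 ≅ Z^7, C_1 ≅ Z^9.

Boundary ∂_1: C_1 → C_0 is given by ∂[p,q] = [q] − [p]. For instance
  ∂AD = D − A.
The 7×9 boundary matrix has rank 6 and Smith normal form diag(1,1,1,1,1,1).

From H_k ≅ ker(∂_k) / im(∂_{k+1}) we obtain:

  H_1: rank ker ∂_1 − rank ∂_2 = (9 − 6) − 0 = 3, and there is no ∂_2, so H_1 = Z^3.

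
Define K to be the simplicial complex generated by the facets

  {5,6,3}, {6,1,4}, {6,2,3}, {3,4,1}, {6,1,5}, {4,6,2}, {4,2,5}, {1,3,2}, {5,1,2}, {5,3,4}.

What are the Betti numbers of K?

b_0 = 1, b_1 = 0, b_2 = 0.

Fix the vertex order 1 < 2 < 3 < 4 < 5 < 6 and write every simplex with vertices in increasing order. Then dim K = 2 and the simplices of K are:

  0-simplices (6): [1], [2], [3], [4], [5], [6]
  1-simplices (15): [1,2], [1,3], [1,4], [1,5], [1,6], [2,3], [2,4], [2,5], [2,6], [3,4], [3,5], [3,6], [4,5], [4,6], [5,6]
  2-simplices (10): [1,2,3], [1,2,5], [1,3,4], [1,4,6], [1,5,6], [2,3,6], [2,4,5], [2,4,6], [3,4,5], [3,5,6]

giving chain groups C_0 ≅ Z^6, C_1 ≅ Z^15, C_2 ≅ Z^10.

The boundary map ∂_1: C_1 → C_0 is given by ∂[p,q] = [q] − [p]. For instance
  ∂[2,3] = [3] − [2].
The resulting 6×15 matrix has rank 5, and its Smith normal form has invariant factors (1,1,1,1,1).

The boundary map ∂_2: C_2 → C_1 sends each 2-simplex [p,q,r] to [q,r] − [p,r] + [p,q]. For instance
  ∂[1,4,6] = [4,6] − [1,6] + [1,4],
  ∂[3,5,6] = [5,6] − [3,6] + [3,5].
As a 15×10 matrix over Z this has rank 10, with invariant factors (1,1,1,1,1,1,1,1,1,2).

Reading off H_k = ker ∂_k / im ∂_{k+1}:

  H_0: rank C_0 − rank ∂_1 = 6 − 5 = 1, and the invariant factors of ∂_1 are all 1, so H_0 = Z.
  H_1: rank ker ∂_1 − rank ∂_2 = (15 − 5) − 10 = 0, and ∂_2 has invariant factor 2 > 1, so H_1 = Z/2.
  H_2: rank ker ∂_2 − rank ∂_3 = (10 − 10) − 0 = 0, and there is no ∂_3, so H_2 = 0.

As a check, the Euler characteristic is 6 − 15 + 10 = 1, which agrees with 1 − 0 + 0 = 1.

Hence the Betti numbers are b_0 = 1, b_1 = 0, b_2 = 0.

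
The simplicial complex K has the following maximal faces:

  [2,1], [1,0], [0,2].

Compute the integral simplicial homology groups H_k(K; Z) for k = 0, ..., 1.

H_0 ≅ Z,  H_1 ≅ Z.

We work with the vertex ordering 0 < 1 < 2. The simplices of K, each written with vertices in increasing order, are:

  0-simplices (3): [0], [1], [2]
  1-simplices (3): [0,1], [0,2], [1,2]

giving chain groups C_0 ≅ Z^3, C_1 ≅ Z^3.

Boundary ∂_1: C_1 → C_0 is given by ∂[p,q] = [q] − [p]. For instance
  ∂[0,2] = [2] − [0].
This gives a 3×3 integer matrix of rank 2; reducing to Smith normal form yields diagonal entries (1,1).

Reading off H_k = ker ∂_k / im ∂_{k+1}:

  H_0: rank C_0 − rank ∂_1 = 3 − 2 = 1, and the invariant factors of ∂_1 are all 1, so H_0 = Z.
  H_1: rank ker ∂_1 − rank ∂_2 = (3 − 2) − 0 = 1, and there is no ∂_2, so H_1 = Z.

As a check, the Euler characteristic is 3 − 3 = 0, which agrees with 1 − 1 = 0.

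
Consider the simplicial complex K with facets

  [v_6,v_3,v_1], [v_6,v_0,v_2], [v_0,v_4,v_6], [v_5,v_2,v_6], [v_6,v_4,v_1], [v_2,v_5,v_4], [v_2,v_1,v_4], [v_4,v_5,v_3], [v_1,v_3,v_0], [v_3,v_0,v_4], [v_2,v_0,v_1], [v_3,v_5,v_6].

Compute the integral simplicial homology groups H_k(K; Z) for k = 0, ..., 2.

We work with the vertex ordering v_0 < v_1 < v_2 < v_3 < v_4 < v_5 < v_6. The simplices of K, each written with vertices in increasing order, are:

  0-simplices (7): [v_0], [v_1], [v_2], [v_3], [v_4], [v_5], [v_6]
  1-simplices (18): (18 of them)
  2-simplices (12): (12 of them)

Hence C_0 ≅ Z^7, C_1 ≅ Z^18, C_2 ≅ Z^12.

∂_1: C_1 → C_0 sends each edge [p,q] (with p < q) to q − p. For instance
  ∂[v_0,v_4] = [v_4] − [v_0].
This gives a 7×18 integer matrix of rank 6; reducing to Smith normal form yields diagonal entries (1,1,1,1,1,1).

Boundary ∂_2: C_2 → C_1 acts by ∂[p,q,r] = [q,r] − [p,r] + [p,q]. For instance
  ∂[v_1,v_3,v_6] = [v_3,v_6] − [v_1,v_6] + [v_1,v_3],
  ∂[v_3,v_4,v_5] = [v_4,v_5] − [v_3,v_5] + [v_3,v_4].
The 18×12 boundary matrix has rank 12 and Smith normal form diag(1,1,1,1,1,1,1,1,1,1,1,2).

Now H_k = ker ∂_k / im ∂_{k+1}, so:

  H_0: rank C_0 − rank ∂_1 = 7 − 6 = 1, and the invariant factors of ∂_1 are all 1, so H_0 = Z.
  H_1: rank ker ∂_1 − rank ∂_2 = (18 − 6) − 12 = 0, and ∂_2 has invariant factor 2 > 1, so H_1 = Z/2.
  H_2: rank ker ∂_2 − rank ∂_3 = (12 − 12) − 0 = 0, and there is no ∂_3, so H_2 = 0.

H_0 = Z,  H_1 = Z/2,  H_2 = 0.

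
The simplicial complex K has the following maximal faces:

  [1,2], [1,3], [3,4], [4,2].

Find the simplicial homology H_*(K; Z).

H_0 ≅ Z,  H_1 ≅ Z.

K has 4 vertices, 4 edges.
rank ∂_0 = 0, rank ∂_1 = 3 ⇒ b_0 = 4 − 0 − 3 = 1; all invariant factors of ∂_1 are 1 so no torsion. So H_0 ≅ Z.
rank ∂_1 = 3, rank ∂_2 = 0 ⇒ b_1 = 4 − 3 − 0 = 1. So H_1 ≅ Z.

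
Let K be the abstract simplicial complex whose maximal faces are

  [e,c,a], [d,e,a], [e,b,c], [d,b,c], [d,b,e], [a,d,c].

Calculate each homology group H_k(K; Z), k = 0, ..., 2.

H_0 = Z,  H_1 = 0,  H_2 = Z.

Take the total order a < b < c < d < e on the vertex set. Then K (dimension 2) consists of the simplices:

  0-simplices (5): a, b, c, d, e
  1-simplices (9): ac, ad, ae, bc, bd, be, cd, ce, de
  2-simplices (6): acd, ace, ade, bcd, bce, bde

giving chain groups C_0 ≅ Z^5, C_1 ≅ Z^9, C_2 ≅ Z^6.

Boundary ∂_1: C_1 → C_0 sends each edge [p,q] (with p < q) to q − p. For instance
  ∂ce = e − c.
The 5×9 boundary matrix has rank 4 and Smith normal form diag(1,1,1,1).

Boundary ∂_2: C_2 → C_1 maps a triangle to the signed sum of its edges. For instance
  ∂bce = ce − be + bc,
  ∂ade = de − ae + ad.
The 9×6 boundary matrix has rank 5 and Smith normal form diag(1,1,1,1,1).

From H_k ≅ ker(∂_k) / im(∂_{k+1}) we obtain:

  H_0: rank C_0 − rank ∂_1 = 5 − 4 = 1, and the invariant factors of ∂_1 are all 1, so H_0 ≅ Z.
  H_1: rank ker ∂_1 − rank ∂_2 = (9 − 4) − 5 = 0, and the invariant factors of ∂_2 are all 1, so H_1 ≅ 0.
  H_2: rank ker ∂_2 − rank ∂_3 = (6 − 5) − 0 = 1, and there is no ∂_3, so H_2 ≅ Z.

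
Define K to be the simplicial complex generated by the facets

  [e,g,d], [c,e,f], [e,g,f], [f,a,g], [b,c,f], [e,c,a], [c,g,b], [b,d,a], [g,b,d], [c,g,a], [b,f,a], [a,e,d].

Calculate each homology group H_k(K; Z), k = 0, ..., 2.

K has 7 vertices, 18 edges, 12 triangles.
rank ∂_0 = 0, rank ∂_1 = 6 ⇒ b_0 = 7 − 0 − 6 = 1; all invariant factors of ∂_1 are 1 so no torsion. So H_0 ≅ Z.
rank ∂_1 = 6, rank ∂_2 = 12 ⇒ b_1 = 18 − 6 − 12 = 0; ∂_2 has invariant factor(s) [2] giving torsion. So H_1 ≅ Z/2Z.
rank ∂_2 = 12, rank ∂_3 = 0 ⇒ b_2 = 12 − 12 − 0 = 0. So H_2 ≅ 0.

H_0 = Z,  H_1 = Z/2Z,  H_2 = 0.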